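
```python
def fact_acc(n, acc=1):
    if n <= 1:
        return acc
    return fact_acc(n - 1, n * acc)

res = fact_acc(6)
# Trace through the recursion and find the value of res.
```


fact_acc(6, 1)
= fact_acc(5, 6 * 1) = fact_acc(5, 6)
= fact_acc(4, 5 * 6) = fact_acc(4, 30)
= fact_acc(3, 4 * 30) = fact_acc(3, 120)
= fact_acc(2, 3 * 120) = fact_acc(2, 360)
= fact_acc(1, 2 * 360) = fact_acc(1, 720)
n <= 1, return acc = 720


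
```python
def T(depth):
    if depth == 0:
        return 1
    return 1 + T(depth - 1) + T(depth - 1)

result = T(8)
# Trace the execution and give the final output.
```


T(8)
= 1 + T(7) + T(7)
= 1 + 2 * T(7)
T(k) = 2^(k+1) - 1
T(0) = 1
T(1) = 3
T(2) = 7
T(3) = 15
T(4) = 31
T(8) = 2^9 - 1 = 511


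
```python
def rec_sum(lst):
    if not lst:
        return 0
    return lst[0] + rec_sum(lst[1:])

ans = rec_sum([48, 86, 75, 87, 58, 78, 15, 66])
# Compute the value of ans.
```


rec_sum([48, 86, 75, 87, 58, 78, 15, 66])
= 48 + rec_sum([86, 75, 87, 58, 78, 15, 66])
= 48 + 86 + rec_sum([75, 87, 58, 78, 15, 66])
= 48 + 86 + 75 + rec_sum([87, 58, 78, 15, 66])
= 48 + 86 + 75 + 87 + rec_sum([58, 78, 15, 66])
= 48 + 86 + 75 + 87 + 58 + rec_sum([78, 15, 66])
= 48 + 86 + 75 + 87 + 58 + 78 + rec_sum([15, 66])
= 48 + 86 + 75 + 87 + 58 + 78 + 15 + rec_sum([66])
= 48 + 86 + 75 + 87 + 58 + 78 + 15 + 66 + rec_sum([])
= 48 + 86 + 75 + 87 + 58 + 78 + 15 + 66 + 0
= 513


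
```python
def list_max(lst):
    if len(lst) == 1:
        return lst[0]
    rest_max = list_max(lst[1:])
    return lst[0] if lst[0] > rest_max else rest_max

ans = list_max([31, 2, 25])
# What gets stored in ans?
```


list_max([31, 2, 25])
= compare 31 with list_max([2, 25])
= compare 2 with list_max([25])
Base: list_max([25]) = 25
compare 2 with 25: max = 25
compare 31 with 25: max = 31
= 31


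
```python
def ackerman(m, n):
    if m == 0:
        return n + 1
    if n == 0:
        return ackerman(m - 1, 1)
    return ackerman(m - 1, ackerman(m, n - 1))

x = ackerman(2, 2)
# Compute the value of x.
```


ackerman(2, 2)
= ackerman(1, ackerman(2, 1))
First compute ackerman(2, 1) = 5
= ackerman(1, 5)
= 7


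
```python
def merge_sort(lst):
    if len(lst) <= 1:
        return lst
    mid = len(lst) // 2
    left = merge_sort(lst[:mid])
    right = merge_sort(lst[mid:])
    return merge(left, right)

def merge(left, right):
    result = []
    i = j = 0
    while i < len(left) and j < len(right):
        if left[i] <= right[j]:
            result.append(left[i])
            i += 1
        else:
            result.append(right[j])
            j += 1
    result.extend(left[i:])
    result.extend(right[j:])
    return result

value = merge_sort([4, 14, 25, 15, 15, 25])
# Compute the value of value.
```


merge_sort([4, 14, 25, 15, 15, 25])
Split into [4, 14, 25] and [15, 15, 25]
Left sorted: [4, 14, 25]
Right sorted: [15, 15, 25]
Merge [4, 14, 25] and [15, 15, 25]
= [4, 14, 15, 15, 25, 25]


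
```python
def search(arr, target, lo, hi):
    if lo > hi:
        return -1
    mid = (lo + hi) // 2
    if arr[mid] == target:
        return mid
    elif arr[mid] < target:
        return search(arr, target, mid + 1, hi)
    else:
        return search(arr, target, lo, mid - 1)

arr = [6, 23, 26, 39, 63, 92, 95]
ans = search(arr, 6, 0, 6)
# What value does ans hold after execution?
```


search(arr, 6, 0, 6)
lo=0, hi=6, mid=3, arr[mid]=39
39 > 6, search left half
lo=0, hi=2, mid=1, arr[mid]=23
23 > 6, search left half
lo=0, hi=0, mid=0, arr[mid]=6
arr[0] == 6, found at index 0
= 0


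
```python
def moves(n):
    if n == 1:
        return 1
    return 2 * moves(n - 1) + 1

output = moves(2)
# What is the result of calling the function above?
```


moves(2)
= 2 * moves(1) + 1
Now compute bottom-up:
moves(1) = 1
moves(2) = 2 * 1 + 1 = 3
= 3


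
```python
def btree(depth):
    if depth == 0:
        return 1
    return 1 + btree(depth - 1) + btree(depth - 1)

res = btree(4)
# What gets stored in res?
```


btree(4)
= 1 + btree(3) + btree(3)
= 1 + 2 * btree(3)
btree(k) = 2^(k+1) - 1
btree(0) = 1
btree(1) = 3
btree(2) = 7
btree(3) = 15
btree(4) = 31
btree(4) = 2^5 - 1 = 31


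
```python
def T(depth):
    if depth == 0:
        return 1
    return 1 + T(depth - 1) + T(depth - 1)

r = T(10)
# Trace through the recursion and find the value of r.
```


T(10)
= 1 + T(9) + T(9)
= 1 + 2 * T(9)
T(k) = 2^(k+1) - 1
T(0) = 1
T(1) = 3
T(2) = 7
T(3) = 15
T(4) = 31
T(10) = 2^11 - 1 = 2047


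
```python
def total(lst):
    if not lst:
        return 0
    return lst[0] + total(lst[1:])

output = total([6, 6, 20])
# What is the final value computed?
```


total([6, 6, 20])
= 6 + total([6, 20])
= 6 + 6 + total([20])
= 6 + 6 + 20 + total([])
= 6 + 6 + 20 + 0
= 32


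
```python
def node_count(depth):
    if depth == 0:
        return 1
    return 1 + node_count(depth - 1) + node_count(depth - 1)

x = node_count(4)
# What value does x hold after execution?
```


node_count(4)
= 1 + node_count(3) + node_count(3)
= 1 + 2 * node_count(3)
node_count(k) = 2^(k+1) - 1
node_count(0) = 1
node_count(1) = 3
node_count(2) = 7
node_count(3) = 15
node_count(4) = 31
node_count(4) = 2^5 - 1 = 31


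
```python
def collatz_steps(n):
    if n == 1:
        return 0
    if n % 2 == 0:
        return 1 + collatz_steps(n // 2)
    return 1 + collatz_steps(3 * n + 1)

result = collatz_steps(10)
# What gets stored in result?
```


collatz_steps(10)
10 is even -> collatz_steps(5)
5 is odd -> 3*5+1 = 16 -> collatz_steps(16)
16 is even -> collatz_steps(8)
8 is even -> collatz_steps(4)
4 is even -> collatz_steps(2)
2 is even -> collatz_steps(1)
Reached 1 after 6 steps
= 6


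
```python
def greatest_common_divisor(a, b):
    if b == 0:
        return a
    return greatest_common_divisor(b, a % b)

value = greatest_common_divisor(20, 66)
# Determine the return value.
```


greatest_common_divisor(20, 66)
= greatest_common_divisor(66, 20 % 66) = greatest_common_divisor(66, 20)
= greatest_common_divisor(20, 66 % 20) = greatest_common_divisor(20, 6)
= greatest_common_divisor(6, 20 % 6) = greatest_common_divisor(6, 2)
= greatest_common_divisor(2, 6 % 2) = greatest_common_divisor(2, 0)
b == 0, return a = 2


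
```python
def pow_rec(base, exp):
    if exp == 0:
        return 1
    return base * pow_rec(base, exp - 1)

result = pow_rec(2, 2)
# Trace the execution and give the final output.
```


pow_rec(2, 2)
= 2 * pow_rec(2, 1)
= 2 * 2 * pow_rec(2, 0)
= 2 * 2 * 1
= 4


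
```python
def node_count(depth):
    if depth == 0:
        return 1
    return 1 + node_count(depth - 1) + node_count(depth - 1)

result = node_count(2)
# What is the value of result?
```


node_count(2)
= 1 + node_count(1) + node_count(1)
= 1 + 2 * node_count(1)
node_count(k) = 2^(k+1) - 1
node_count(0) = 1
node_count(1) = 3
node_count(2) = 7
node_count(2) = 2^3 - 1 = 7


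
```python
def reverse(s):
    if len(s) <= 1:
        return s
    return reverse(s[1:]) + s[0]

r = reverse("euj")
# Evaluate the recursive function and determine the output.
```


reverse("euj")
= reverse("uj") + "e"
= reverse("j") + "u" + "e"
= "j" + "u" + "e"
= "jue"


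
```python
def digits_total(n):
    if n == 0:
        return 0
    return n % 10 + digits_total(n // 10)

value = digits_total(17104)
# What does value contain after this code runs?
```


digits_total(17104)
= 4 + digits_total(1710)
= 4 + 0 + digits_total(171)
= 4 + 0 + 1 + digits_total(17)
= 4 + 0 + 1 + 7 + digits_total(1)
= 4 + 0 + 1 + 7 + 1 + digits_total(0)
= 4 + 0 + 1 + 7 + 1 + 0
= 13


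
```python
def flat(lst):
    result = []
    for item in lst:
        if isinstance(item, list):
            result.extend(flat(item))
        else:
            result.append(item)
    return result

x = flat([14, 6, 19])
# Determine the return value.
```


flat([14, 6, 19])
Processing each element:
  14 is not a list -> append 14
  6 is not a list -> append 6
  19 is not a list -> append 19
= [14, 6, 19]


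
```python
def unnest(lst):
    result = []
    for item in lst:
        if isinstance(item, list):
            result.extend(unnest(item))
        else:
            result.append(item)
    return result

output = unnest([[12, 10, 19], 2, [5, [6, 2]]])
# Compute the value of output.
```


unnest([[12, 10, 19], 2, [5, [6, 2]]])
Processing each element:
  [12, 10, 19] is a list -> unnest recursively -> [12, 10, 19]
  2 is not a list -> append 2
  [5, [6, 2]] is a list -> unnest recursively -> [5, 6, 2]
= [12, 10, 19, 2, 5, 6, 2]


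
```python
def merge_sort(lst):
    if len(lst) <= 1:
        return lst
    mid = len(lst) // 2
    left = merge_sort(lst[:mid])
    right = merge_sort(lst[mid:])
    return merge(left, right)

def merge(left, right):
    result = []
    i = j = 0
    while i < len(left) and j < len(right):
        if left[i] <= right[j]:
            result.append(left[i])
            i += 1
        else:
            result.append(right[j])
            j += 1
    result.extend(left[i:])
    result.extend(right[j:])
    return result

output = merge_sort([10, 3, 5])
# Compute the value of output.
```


merge_sort([10, 3, 5])
Split into [10] and [3, 5]
Left sorted: [10]
Right sorted: [3, 5]
Merge [10] and [3, 5]
= [3, 5, 10]


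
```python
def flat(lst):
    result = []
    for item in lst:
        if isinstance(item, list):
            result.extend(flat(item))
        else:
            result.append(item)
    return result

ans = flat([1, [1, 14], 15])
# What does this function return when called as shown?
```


flat([1, [1, 14], 15])
Processing each element:
  1 is not a list -> append 1
  [1, 14] is a list -> flat recursively -> [1, 14]
  15 is not a list -> append 15
= [1, 1, 14, 15]


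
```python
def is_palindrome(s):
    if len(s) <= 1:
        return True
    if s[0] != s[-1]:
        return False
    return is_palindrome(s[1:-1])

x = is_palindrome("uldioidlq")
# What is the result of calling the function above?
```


is_palindrome("uldioidlq")
"uldioidlq": s[0]='u' != s[-1]='q' -> False
= False


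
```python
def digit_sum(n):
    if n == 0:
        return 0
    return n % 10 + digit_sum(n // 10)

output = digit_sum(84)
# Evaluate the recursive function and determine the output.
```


digit_sum(84)
= 4 + digit_sum(8)
= 4 + 8 + digit_sum(0)
= 4 + 8 + 0
= 12


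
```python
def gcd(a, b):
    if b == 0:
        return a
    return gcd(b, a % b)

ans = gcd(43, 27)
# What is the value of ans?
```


gcd(43, 27)
= gcd(27, 43 % 27) = gcd(27, 16)
= gcd(16, 27 % 16) = gcd(16, 11)
= gcd(11, 16 % 11) = gcd(11, 5)
= gcd(5, 11 % 5) = gcd(5, 1)
= gcd(1, 5 % 1) = gcd(1, 0)
b == 0, return a = 1


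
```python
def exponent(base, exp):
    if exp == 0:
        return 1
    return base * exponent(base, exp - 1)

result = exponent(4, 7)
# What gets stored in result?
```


exponent(4, 7)
= 4 * exponent(4, 6)
= 4 * 4 * exponent(4, 5)
= 4 * 4 * 4 * exponent(4, 4)
= 4 * 4 * 4 * 4 * exponent(4, 3)
= 4 * 4 * 4 * 4 * 4 * exponent(4, 2)
= 4 * 4 * 4 * 4 * 4 * 4 * exponent(4, 1)
= 4 * 4 * 4 * 4 * 4 * 4 * 4 * exponent(4, 0)
= 4 * 4 * 4 * 4 * 4 * 4 * 4 * 1
= 16384


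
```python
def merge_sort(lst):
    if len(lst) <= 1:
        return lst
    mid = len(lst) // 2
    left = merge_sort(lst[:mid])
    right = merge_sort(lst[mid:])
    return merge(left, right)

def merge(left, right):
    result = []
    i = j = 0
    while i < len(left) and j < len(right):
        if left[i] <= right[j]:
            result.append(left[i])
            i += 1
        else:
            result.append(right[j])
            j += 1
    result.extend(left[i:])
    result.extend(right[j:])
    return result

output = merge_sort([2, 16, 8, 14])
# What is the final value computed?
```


merge_sort([2, 16, 8, 14])
Split into [2, 16] and [8, 14]
Left sorted: [2, 16]
Right sorted: [8, 14]
Merge [2, 16] and [8, 14]
= [2, 8, 14, 16]


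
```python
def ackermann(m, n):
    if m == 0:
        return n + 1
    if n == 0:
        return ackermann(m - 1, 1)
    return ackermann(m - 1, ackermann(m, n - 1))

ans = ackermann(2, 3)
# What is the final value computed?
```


ackermann(2, 3)
= ackermann(1, ackermann(2, 2))
First compute ackermann(2, 2) = 7
= ackermann(1, 7)
= 9


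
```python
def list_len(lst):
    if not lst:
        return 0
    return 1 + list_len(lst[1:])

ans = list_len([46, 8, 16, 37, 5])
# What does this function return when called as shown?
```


list_len([46, 8, 16, 37, 5])
= 1 + list_len([8, 16, 37, 5])
= 1 + 1 + list_len([16, 37, 5])
= 1 + 1 + 1 + list_len([37, 5])
= 1 + 1 + 1 + 1 + list_len([5])
= 1 + 1 + 1 + 1 + 1 + list_len([])
= 1 + 1 + 1 + 1 + 1 + 0
= 5


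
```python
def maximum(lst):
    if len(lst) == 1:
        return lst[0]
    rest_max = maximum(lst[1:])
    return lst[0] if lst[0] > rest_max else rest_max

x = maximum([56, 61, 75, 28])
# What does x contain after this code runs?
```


maximum([56, 61, 75, 28])
= compare 56 with maximum([61, 75, 28])
= compare 61 with maximum([75, 28])
= compare 75 with maximum([28])
Base: maximum([28]) = 28
compare 75 with 28: max = 75
compare 61 with 75: max = 75
compare 56 with 75: max = 75
= 75


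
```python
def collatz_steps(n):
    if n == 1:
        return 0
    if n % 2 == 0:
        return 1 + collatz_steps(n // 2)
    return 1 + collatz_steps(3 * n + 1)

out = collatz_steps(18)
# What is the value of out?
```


collatz_steps(18)
18 is even -> collatz_steps(9)
9 is odd -> 3*9+1 = 28 -> collatz_steps(28)
28 is even -> collatz_steps(14)
14 is even -> collatz_steps(7)
7 is odd -> 3*7+1 = 22 -> collatz_steps(22)
22 is even -> collatz_steps(11)
11 is odd -> 3*11+1 = 34 -> collatz_steps(34)
34 is even -> collatz_steps(17)
17 is odd -> 3*17+1 = 52 -> collatz_steps(52)
52 is even -> collatz_steps(26)
26 is even -> collatz_steps(13)
13 is odd -> 3*13+1 = 40 -> collatz_steps(40)
40 is even -> collatz_steps(20)
20 is even -> collatz_steps(10)
10 is even -> collatz_steps(5)
5 is odd -> 3*5+1 = 16 -> collatz_steps(16)
16 is even -> collatz_steps(8)
8 is even -> collatz_steps(4)
4 is even -> collatz_steps(2)
2 is even -> collatz_steps(1)
Reached 1 after 20 steps
= 20


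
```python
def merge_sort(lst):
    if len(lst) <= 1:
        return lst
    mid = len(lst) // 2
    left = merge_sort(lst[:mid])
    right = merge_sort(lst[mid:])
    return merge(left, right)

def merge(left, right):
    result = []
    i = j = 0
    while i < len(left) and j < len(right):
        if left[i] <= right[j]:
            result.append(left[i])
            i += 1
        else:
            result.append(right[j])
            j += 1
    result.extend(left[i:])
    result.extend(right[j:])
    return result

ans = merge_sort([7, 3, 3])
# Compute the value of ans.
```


merge_sort([7, 3, 3])
Split into [7] and [3, 3]
Left sorted: [7]
Right sorted: [3, 3]
Merge [7] and [3, 3]
= [3, 3, 7]


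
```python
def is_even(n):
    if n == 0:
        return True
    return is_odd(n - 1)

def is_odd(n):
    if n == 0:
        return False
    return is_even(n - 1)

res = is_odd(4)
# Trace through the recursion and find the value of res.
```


is_odd(4)
= is_even(3)
= is_odd(2)
= is_even(1)
= is_odd(0)
n == 0: return False
= False


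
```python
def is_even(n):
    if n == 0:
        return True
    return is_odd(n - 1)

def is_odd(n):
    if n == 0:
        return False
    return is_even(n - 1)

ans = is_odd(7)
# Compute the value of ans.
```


is_odd(7)
= is_even(6)
= is_odd(5)
= is_even(4)
= is_odd(3)
= is_even(2)
= is_odd(1)
= is_even(0)
n == 0: return True
= True


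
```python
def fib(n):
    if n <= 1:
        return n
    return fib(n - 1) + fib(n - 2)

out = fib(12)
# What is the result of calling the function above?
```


fib(12)
= fib(11) + fib(10)
= (fib(10) + fib(9)) + fib(10)
Computing bottom-up: fib(0)=0, fib(1)=1, fib(2)=1, fib(3)=2, fib(4)=3, fib(5)=5, fib(6)=8, fib(7)=13, fib(8)=21, fib(9)=34, fib(10)=55, fib(11)=89, fib(12)=144
= 144


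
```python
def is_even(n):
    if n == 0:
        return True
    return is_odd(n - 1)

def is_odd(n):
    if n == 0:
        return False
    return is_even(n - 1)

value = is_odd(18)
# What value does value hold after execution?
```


is_odd(18)
= is_even(17)
= is_odd(16)
= is_even(15)
= is_odd(14)
= is_even(13)
= is_odd(12)
= is_even(11)
= is_odd(10)
= is_even(9)
= is_odd(8)
= is_even(7)
= is_odd(6)
= is_even(5)
= is_odd(4)
= is_even(3)
= is_odd(2)
= is_even(1)
= is_odd(0)
n == 0: return False
= False


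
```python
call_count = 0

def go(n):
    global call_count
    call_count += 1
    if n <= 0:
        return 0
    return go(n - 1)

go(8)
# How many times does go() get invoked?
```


go(8) calls go(7) calls ... calls go(0)
Total calls: 8 + 1 (for base case) = 9


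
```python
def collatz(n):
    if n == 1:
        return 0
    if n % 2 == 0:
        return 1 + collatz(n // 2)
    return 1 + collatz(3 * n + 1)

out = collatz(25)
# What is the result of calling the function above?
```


collatz(25)
25 is odd -> 3*25+1 = 76 -> collatz(76)
76 is even -> collatz(38)
38 is even -> collatz(19)
19 is odd -> 3*19+1 = 58 -> collatz(58)
58 is even -> collatz(29)
29 is odd -> 3*29+1 = 88 -> collatz(88)
88 is even -> collatz(44)
44 is even -> collatz(22)
22 is even -> collatz(11)
11 is odd -> 3*11+1 = 34 -> collatz(34)
34 is even -> collatz(17)
17 is odd -> 3*17+1 = 52 -> collatz(52)
52 is even -> collatz(26)
26 is even -> collatz(13)
13 is odd -> 3*13+1 = 40 -> collatz(40)
40 is even -> collatz(20)
20 is even -> collatz(10)
10 is even -> collatz(5)
5 is odd -> 3*5+1 = 16 -> collatz(16)
16 is even -> collatz(8)
8 is even -> collatz(4)
4 is even -> collatz(2)
2 is even -> collatz(1)
Reached 1 after 23 steps
= 23


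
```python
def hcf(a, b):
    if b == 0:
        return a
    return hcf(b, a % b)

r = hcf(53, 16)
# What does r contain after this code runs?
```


hcf(53, 16)
= hcf(16, 53 % 16) = hcf(16, 5)
= hcf(5, 16 % 5) = hcf(5, 1)
= hcf(1, 5 % 1) = hcf(1, 0)
b == 0, return a = 1


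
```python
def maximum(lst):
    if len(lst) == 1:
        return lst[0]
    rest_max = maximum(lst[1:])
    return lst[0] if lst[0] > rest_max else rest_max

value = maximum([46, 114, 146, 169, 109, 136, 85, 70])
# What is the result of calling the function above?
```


maximum([46, 114, 146, 169, 109, 136, 85, 70])
= compare 46 with maximum([114, 146, 169, 109, 136, 85, 70])
= compare 114 with maximum([146, 169, 109, 136, 85, 70])
= compare 146 with maximum([169, 109, 136, 85, 70])
= compare 169 with maximum([109, 136, 85, 70])
= compare 109 with maximum([136, 85, 70])
= compare 136 with maximum([85, 70])
= compare 85 with maximum([70])
Base: maximum([70]) = 70
compare 85 with 70: max = 85
compare 136 with 85: max = 136
compare 109 with 136: max = 136
compare 169 with 136: max = 169
compare 146 with 169: max = 169
compare 114 with 169: max = 169
compare 46 with 169: max = 169
= 169


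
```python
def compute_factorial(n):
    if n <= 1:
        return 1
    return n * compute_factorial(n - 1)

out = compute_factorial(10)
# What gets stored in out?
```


compute_factorial(10)
= 10 * compute_factorial(9)
= 10 * 9 * compute_factorial(8)
= 10 * 9 * 8 * compute_factorial(7)
= 10 * 9 * 8 * 7 * compute_factorial(6)
= 10 * 9 * 8 * 7 * 6 * compute_factorial(5)
= 10 * 9 * 8 * 7 * 6 * 5 * compute_factorial(4)
= 10 * 9 * 8 * 7 * 6 * 5 * 4 * compute_factorial(3)
= 10 * 9 * 8 * 7 * 6 * 5 * 4 * 3 * compute_factorial(2)
= 10 * 9 * 8 * 7 * 6 * 5 * 4 * 3 * 2 * compute_factorial(1)
= 10 * 9 * 8 * 7 * 6 * 5 * 4 * 3 * 2 * 1
= 3628800


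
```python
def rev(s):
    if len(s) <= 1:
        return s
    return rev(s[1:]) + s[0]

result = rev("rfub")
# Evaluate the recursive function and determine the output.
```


rev("rfub")
= rev("fub") + "r"
= rev("ub") + "f" + "r"
= rev("b") + "u" + "f" + "r"
= "b" + "u" + "f" + "r"
= "bufr"


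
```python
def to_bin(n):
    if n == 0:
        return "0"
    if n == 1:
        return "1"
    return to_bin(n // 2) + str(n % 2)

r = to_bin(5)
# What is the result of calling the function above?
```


to_bin(5)
= to_bin(2) + "1"
= to_bin(1) + "0" + "1"
= "1" + "0" + "1"
= "101"


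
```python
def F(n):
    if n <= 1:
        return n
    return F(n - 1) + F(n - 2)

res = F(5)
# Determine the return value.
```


F(5)
= F(4) + F(3)
= (F(3) + F(2)) + F(3)
Computing bottom-up: F(0)=0, F(1)=1, F(2)=1, F(3)=2, F(4)=3, F(5)=5
= 5


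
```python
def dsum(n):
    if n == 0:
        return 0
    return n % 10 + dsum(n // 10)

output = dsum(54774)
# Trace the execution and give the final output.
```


dsum(54774)
= 4 + dsum(5477)
= 4 + 7 + dsum(547)
= 4 + 7 + 7 + dsum(54)
= 4 + 7 + 7 + 4 + dsum(5)
= 4 + 7 + 7 + 4 + 5 + dsum(0)
= 4 + 7 + 7 + 4 + 5 + 0
= 27


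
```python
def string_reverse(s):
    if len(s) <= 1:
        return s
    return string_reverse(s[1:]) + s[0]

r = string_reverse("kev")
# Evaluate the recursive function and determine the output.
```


string_reverse("kev")
= string_reverse("ev") + "k"
= string_reverse("v") + "e" + "k"
= "v" + "e" + "k"
= "vek"


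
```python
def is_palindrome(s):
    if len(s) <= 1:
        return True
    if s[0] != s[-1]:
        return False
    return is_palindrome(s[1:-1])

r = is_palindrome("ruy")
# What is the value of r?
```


is_palindrome("ruy")
"ruy": s[0]='r' != s[-1]='y' -> False
= False


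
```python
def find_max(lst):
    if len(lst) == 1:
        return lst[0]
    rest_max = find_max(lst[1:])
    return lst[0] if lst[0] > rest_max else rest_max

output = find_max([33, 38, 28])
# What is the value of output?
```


find_max([33, 38, 28])
= compare 33 with find_max([38, 28])
= compare 38 with find_max([28])
Base: find_max([28]) = 28
compare 38 with 28: max = 38
compare 33 with 38: max = 38
= 38


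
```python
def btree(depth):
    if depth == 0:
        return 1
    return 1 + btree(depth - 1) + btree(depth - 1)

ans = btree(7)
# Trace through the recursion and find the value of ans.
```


btree(7)
= 1 + btree(6) + btree(6)
= 1 + 2 * btree(6)
btree(k) = 2^(k+1) - 1
btree(0) = 1
btree(1) = 3
btree(2) = 7
btree(3) = 15
btree(4) = 31
btree(7) = 2^8 - 1 = 255


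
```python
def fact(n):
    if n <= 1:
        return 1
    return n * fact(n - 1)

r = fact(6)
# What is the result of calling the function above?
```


fact(6)
= 6 * fact(5)
= 6 * 5 * fact(4)
= 6 * 5 * 4 * fact(3)
= 6 * 5 * 4 * 3 * fact(2)
= 6 * 5 * 4 * 3 * 2 * fact(1)
= 6 * 5 * 4 * 3 * 2 * 1
= 720


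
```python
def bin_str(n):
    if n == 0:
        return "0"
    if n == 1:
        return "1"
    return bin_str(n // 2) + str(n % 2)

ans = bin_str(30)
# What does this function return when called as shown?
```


bin_str(30)
= bin_str(15) + "0"
= bin_str(7) + "1" + "0"
= bin_str(3) + "1" + "1" + "0"
= bin_str(1) + "1" + "1" + "1" + "0"
= "1" + "1" + "1" + "1" + "0"
= "11110"


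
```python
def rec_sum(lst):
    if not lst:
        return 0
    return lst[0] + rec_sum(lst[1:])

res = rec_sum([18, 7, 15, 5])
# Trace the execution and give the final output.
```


rec_sum([18, 7, 15, 5])
= 18 + rec_sum([7, 15, 5])
= 18 + 7 + rec_sum([15, 5])
= 18 + 7 + 15 + rec_sum([5])
= 18 + 7 + 15 + 5 + rec_sum([])
= 18 + 7 + 15 + 5 + 0
= 45


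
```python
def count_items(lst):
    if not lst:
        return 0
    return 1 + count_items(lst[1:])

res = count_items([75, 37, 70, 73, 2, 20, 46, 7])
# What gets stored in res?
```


count_items([75, 37, 70, 73, 2, 20, 46, 7])
= 1 + count_items([37, 70, 73, 2, 20, 46, 7])
= 1 + 1 + count_items([70, 73, 2, 20, 46, 7])
= 1 + 1 + 1 + count_items([73, 2, 20, 46, 7])
= 1 + 1 + 1 + 1 + count_items([2, 20, 46, 7])
= 1 + 1 + 1 + 1 + 1 + count_items([20, 46, 7])
= 1 + 1 + 1 + 1 + 1 + 1 + count_items([46, 7])
= 1 + 1 + 1 + 1 + 1 + 1 + 1 + count_items([7])
= 1 + 1 + 1 + 1 + 1 + 1 + 1 + 1 + count_items([])
= 1 + 1 + 1 + 1 + 1 + 1 + 1 + 1 + 0
= 8


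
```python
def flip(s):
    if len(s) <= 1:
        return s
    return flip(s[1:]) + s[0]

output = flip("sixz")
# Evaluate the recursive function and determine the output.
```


flip("sixz")
= flip("ixz") + "s"
= flip("xz") + "i" + "s"
= flip("z") + "x" + "i" + "s"
= "z" + "x" + "i" + "s"
= "zxis"


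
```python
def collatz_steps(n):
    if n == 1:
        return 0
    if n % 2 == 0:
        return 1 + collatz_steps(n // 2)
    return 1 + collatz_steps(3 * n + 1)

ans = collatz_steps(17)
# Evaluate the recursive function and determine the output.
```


collatz_steps(17)
17 is odd -> 3*17+1 = 52 -> collatz_steps(52)
52 is even -> collatz_steps(26)
26 is even -> collatz_steps(13)
13 is odd -> 3*13+1 = 40 -> collatz_steps(40)
40 is even -> collatz_steps(20)
20 is even -> collatz_steps(10)
10 is even -> collatz_steps(5)
5 is odd -> 3*5+1 = 16 -> collatz_steps(16)
16 is even -> collatz_steps(8)
8 is even -> collatz_steps(4)
4 is even -> collatz_steps(2)
2 is even -> collatz_steps(1)
Reached 1 after 12 steps
= 12


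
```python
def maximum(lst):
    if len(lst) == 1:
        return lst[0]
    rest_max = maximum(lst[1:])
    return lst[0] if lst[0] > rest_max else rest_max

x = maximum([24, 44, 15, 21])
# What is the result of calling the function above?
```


maximum([24, 44, 15, 21])
= compare 24 with maximum([44, 15, 21])
= compare 44 with maximum([15, 21])
= compare 15 with maximum([21])
Base: maximum([21]) = 21
compare 15 with 21: max = 21
compare 44 with 21: max = 44
compare 24 with 44: max = 44
= 44


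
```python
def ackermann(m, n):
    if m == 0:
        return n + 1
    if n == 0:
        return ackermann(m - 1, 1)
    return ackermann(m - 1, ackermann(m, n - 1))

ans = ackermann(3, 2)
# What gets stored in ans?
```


ackermann(3, 2)
= ackermann(2, ackermann(3, 1))
First compute ackermann(3, 1) = 13
= ackermann(2, 13)
= 29


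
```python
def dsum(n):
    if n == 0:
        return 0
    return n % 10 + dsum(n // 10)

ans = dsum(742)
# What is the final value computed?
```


dsum(742)
= 2 + dsum(74)
= 2 + 4 + dsum(7)
= 2 + 4 + 7 + dsum(0)
= 2 + 4 + 7 + 0
= 13


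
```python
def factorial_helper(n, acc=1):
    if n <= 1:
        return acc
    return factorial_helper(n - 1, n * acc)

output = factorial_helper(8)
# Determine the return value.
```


factorial_helper(8, 1)
= factorial_helper(7, 8 * 1) = factorial_helper(7, 8)
= factorial_helper(6, 7 * 8) = factorial_helper(6, 56)
= factorial_helper(5, 6 * 56) = factorial_helper(5, 336)
= factorial_helper(4, 5 * 336) = factorial_helper(4, 1680)
= factorial_helper(3, 4 * 1680) = factorial_helper(3, 6720)
= factorial_helper(2, 3 * 6720) = factorial_helper(2, 20160)
= factorial_helper(1, 2 * 20160) = factorial_helper(1, 40320)
n <= 1, return acc = 40320


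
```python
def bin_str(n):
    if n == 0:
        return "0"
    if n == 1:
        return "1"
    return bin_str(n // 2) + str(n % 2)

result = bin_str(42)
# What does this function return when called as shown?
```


bin_str(42)
= bin_str(21) + "0"
= bin_str(10) + "1" + "0"
= bin_str(5) + "0" + "1" + "0"
= bin_str(2) + "1" + "0" + "1" + "0"
= bin_str(1) + "0" + "1" + "0" + "1" + "0"
= "1" + "0" + "1" + "0" + "1" + "0"
= "101010"


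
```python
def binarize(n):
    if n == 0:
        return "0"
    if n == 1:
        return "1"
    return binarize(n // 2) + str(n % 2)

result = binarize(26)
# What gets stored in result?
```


binarize(26)
= binarize(13) + "0"
= binarize(6) + "1" + "0"
= binarize(3) + "0" + "1" + "0"
= binarize(1) + "1" + "0" + "1" + "0"
= "1" + "1" + "0" + "1" + "0"
= "11010"


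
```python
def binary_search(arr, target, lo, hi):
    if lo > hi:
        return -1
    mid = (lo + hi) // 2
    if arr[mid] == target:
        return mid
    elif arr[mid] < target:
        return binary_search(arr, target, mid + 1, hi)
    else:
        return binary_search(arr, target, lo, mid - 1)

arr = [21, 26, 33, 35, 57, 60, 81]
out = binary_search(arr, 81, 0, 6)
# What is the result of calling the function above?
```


binary_search(arr, 81, 0, 6)
lo=0, hi=6, mid=3, arr[mid]=35
35 < 81, search right half
lo=4, hi=6, mid=5, arr[mid]=60
60 < 81, search right half
lo=6, hi=6, mid=6, arr[mid]=81
arr[6] == 81, found at index 6
= 6


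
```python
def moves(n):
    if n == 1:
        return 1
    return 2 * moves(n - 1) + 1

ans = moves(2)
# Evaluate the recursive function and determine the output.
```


moves(2)
= 2 * moves(1) + 1
Now compute bottom-up:
moves(1) = 1
moves(2) = 2 * 1 + 1 = 3
= 3


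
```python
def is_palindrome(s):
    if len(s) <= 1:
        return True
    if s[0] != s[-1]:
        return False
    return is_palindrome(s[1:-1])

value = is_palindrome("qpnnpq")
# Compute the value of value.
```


is_palindrome("qpnnpq")
"qpnnpq": s[0]='q' == s[-1]='q' -> is_palindrome("pnnp")
"pnnp": s[0]='p' == s[-1]='p' -> is_palindrome("nn")
"nn": s[0]='n' == s[-1]='n' -> is_palindrome("")
"": len <= 1 -> True
= True


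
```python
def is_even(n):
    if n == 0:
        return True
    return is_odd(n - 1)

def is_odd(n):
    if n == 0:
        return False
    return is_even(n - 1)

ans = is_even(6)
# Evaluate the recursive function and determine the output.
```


is_even(6)
= is_odd(5)
= is_even(4)
= is_odd(3)
= is_even(2)
= is_odd(1)
= is_even(0)
n == 0: return True
= True


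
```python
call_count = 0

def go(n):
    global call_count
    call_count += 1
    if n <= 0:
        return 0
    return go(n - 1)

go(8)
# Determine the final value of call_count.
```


go(8) calls go(7) calls ... calls go(0)
Total calls: 8 + 1 (for base case) = 9


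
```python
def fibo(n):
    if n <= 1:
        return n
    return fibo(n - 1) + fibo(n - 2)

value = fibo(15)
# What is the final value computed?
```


fibo(15)
= fibo(14) + fibo(13)
= (fibo(13) + fibo(12)) + fibo(13)
Computing bottom-up: fibo(0)=0, fibo(1)=1, fibo(2)=1, fibo(3)=2, fibo(4)=3, fibo(5)=5, fibo(6)=8, fibo(7)=13, fibo(8)=21, fibo(9)=34, fibo(10)=55, fibo(11)=89, fibo(12)=144, fibo(13)=233, fibo(14)=377, fibo(15)=610
= 610


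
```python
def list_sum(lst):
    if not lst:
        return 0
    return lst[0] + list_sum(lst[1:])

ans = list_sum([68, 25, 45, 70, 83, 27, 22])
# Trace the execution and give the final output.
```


list_sum([68, 25, 45, 70, 83, 27, 22])
= 68 + list_sum([25, 45, 70, 83, 27, 22])
= 68 + 25 + list_sum([45, 70, 83, 27, 22])
= 68 + 25 + 45 + list_sum([70, 83, 27, 22])
= 68 + 25 + 45 + 70 + list_sum([83, 27, 22])
= 68 + 25 + 45 + 70 + 83 + list_sum([27, 22])
= 68 + 25 + 45 + 70 + 83 + 27 + list_sum([22])
= 68 + 25 + 45 + 70 + 83 + 27 + 22 + list_sum([])
= 68 + 25 + 45 + 70 + 83 + 27 + 22 + 0
= 340


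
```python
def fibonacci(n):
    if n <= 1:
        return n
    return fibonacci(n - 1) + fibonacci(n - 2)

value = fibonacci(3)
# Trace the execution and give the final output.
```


fibonacci(3)
= fibonacci(2) + fibonacci(1)
Computing bottom-up: fibonacci(0)=0, fibonacci(1)=1, fibonacci(2)=1, fibonacci(3)=2
= 2


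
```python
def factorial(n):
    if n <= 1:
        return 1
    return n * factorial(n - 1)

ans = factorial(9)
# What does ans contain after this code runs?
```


factorial(9)
= 9 * factorial(8)
= 9 * 8 * factorial(7)
= 9 * 8 * 7 * factorial(6)
= 9 * 8 * 7 * 6 * factorial(5)
= 9 * 8 * 7 * 6 * 5 * factorial(4)
= 9 * 8 * 7 * 6 * 5 * 4 * factorial(3)
= 9 * 8 * 7 * 6 * 5 * 4 * 3 * factorial(2)
= 9 * 8 * 7 * 6 * 5 * 4 * 3 * 2 * factorial(1)
= 9 * 8 * 7 * 6 * 5 * 4 * 3 * 2 * 1
= 362880


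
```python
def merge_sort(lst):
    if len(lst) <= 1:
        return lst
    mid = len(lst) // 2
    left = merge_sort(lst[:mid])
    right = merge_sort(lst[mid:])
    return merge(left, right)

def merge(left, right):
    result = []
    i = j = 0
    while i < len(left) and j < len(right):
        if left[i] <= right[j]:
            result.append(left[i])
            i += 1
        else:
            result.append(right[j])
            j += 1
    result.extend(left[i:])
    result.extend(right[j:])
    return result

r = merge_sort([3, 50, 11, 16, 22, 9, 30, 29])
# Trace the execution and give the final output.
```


merge_sort([3, 50, 11, 16, 22, 9, 30, 29])
Split into [3, 50, 11, 16] and [22, 9, 30, 29]
Left sorted: [3, 11, 16, 50]
Right sorted: [9, 22, 29, 30]
Merge [3, 11, 16, 50] and [9, 22, 29, 30]
= [3, 9, 11, 16, 22, 29, 30, 50]


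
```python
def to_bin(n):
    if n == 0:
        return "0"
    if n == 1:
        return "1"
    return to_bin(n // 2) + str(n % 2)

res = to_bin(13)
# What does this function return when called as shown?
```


to_bin(13)
= to_bin(6) + "1"
= to_bin(3) + "0" + "1"
= to_bin(1) + "1" + "0" + "1"
= "1" + "1" + "0" + "1"
= "1101"


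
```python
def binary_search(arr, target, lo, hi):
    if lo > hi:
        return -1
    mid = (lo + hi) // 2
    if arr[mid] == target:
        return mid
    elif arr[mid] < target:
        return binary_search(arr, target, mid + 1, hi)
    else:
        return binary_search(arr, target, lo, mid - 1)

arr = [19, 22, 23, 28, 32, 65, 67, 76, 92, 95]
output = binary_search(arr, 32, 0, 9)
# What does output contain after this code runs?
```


binary_search(arr, 32, 0, 9)
lo=0, hi=9, mid=4, arr[mid]=32
arr[4] == 32, found at index 4
= 4


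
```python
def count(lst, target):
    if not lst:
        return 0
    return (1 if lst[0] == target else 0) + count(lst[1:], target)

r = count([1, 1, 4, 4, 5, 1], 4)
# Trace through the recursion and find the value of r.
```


count([1, 1, 4, 4, 5, 1], 4)
lst[0]=1 != 4: 0 + count([1, 4, 4, 5, 1], 4)
lst[0]=1 != 4: 0 + count([4, 4, 5, 1], 4)
lst[0]=4 == 4: 1 + count([4, 5, 1], 4)
lst[0]=4 == 4: 1 + count([5, 1], 4)
lst[0]=5 != 4: 0 + count([1], 4)
lst[0]=1 != 4: 0 + count([], 4)
= 2


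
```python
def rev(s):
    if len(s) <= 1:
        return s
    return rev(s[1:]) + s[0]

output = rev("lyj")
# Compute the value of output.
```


rev("lyj")
= rev("yj") + "l"
= rev("j") + "y" + "l"
= "j" + "y" + "l"
= "jyl"


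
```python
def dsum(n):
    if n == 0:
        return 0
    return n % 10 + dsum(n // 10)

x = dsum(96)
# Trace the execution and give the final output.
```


dsum(96)
= 6 + dsum(9)
= 6 + 9 + dsum(0)
= 6 + 9 + 0
= 15


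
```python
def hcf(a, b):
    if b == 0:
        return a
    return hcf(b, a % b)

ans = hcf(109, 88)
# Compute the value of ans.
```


hcf(109, 88)
= hcf(88, 109 % 88) = hcf(88, 21)
= hcf(21, 88 % 21) = hcf(21, 4)
= hcf(4, 21 % 4) = hcf(4, 1)
= hcf(1, 4 % 1) = hcf(1, 0)
b == 0, return a = 1


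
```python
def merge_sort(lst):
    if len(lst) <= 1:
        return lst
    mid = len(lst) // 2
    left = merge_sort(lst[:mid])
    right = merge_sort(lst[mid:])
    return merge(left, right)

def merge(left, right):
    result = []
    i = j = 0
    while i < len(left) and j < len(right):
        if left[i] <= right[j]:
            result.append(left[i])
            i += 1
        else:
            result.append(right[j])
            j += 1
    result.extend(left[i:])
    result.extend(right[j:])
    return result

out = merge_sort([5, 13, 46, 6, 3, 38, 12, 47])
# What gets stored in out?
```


merge_sort([5, 13, 46, 6, 3, 38, 12, 47])
Split into [5, 13, 46, 6] and [3, 38, 12, 47]
Left sorted: [5, 6, 13, 46]
Right sorted: [3, 12, 38, 47]
Merge [5, 6, 13, 46] and [3, 12, 38, 47]
= [3, 5, 6, 12, 13, 38, 46, 47]


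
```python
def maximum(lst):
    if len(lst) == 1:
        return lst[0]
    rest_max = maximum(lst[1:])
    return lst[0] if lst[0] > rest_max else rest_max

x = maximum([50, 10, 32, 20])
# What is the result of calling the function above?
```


maximum([50, 10, 32, 20])
= compare 50 with maximum([10, 32, 20])
= compare 10 with maximum([32, 20])
= compare 32 with maximum([20])
Base: maximum([20]) = 20
compare 32 with 20: max = 32
compare 10 with 32: max = 32
compare 50 with 32: max = 50
= 50


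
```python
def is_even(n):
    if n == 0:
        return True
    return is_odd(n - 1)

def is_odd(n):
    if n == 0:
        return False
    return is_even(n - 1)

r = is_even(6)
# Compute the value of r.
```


is_even(6)
= is_odd(5)
= is_even(4)
= is_odd(3)
= is_even(2)
= is_odd(1)
= is_even(0)
n == 0: return True
= True


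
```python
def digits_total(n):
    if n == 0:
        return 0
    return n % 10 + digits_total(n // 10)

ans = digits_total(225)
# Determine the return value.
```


digits_total(225)
= 5 + digits_total(22)
= 5 + 2 + digits_total(2)
= 5 + 2 + 2 + digits_total(0)
= 5 + 2 + 2 + 0
= 9


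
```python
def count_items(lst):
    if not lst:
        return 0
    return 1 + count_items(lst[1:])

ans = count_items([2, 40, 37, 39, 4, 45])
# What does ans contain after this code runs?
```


count_items([2, 40, 37, 39, 4, 45])
= 1 + count_items([40, 37, 39, 4, 45])
= 1 + 1 + count_items([37, 39, 4, 45])
= 1 + 1 + 1 + count_items([39, 4, 45])
= 1 + 1 + 1 + 1 + count_items([4, 45])
= 1 + 1 + 1 + 1 + 1 + count_items([45])
= 1 + 1 + 1 + 1 + 1 + 1 + count_items([])
= 1 + 1 + 1 + 1 + 1 + 1 + 0
= 6


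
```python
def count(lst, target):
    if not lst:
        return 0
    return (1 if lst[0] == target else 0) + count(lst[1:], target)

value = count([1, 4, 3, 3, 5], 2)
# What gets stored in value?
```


count([1, 4, 3, 3, 5], 2)
lst[0]=1 != 2: 0 + count([4, 3, 3, 5], 2)
lst[0]=4 != 2: 0 + count([3, 3, 5], 2)
lst[0]=3 != 2: 0 + count([3, 5], 2)
lst[0]=3 != 2: 0 + count([5], 2)
lst[0]=5 != 2: 0 + count([], 2)
= 0


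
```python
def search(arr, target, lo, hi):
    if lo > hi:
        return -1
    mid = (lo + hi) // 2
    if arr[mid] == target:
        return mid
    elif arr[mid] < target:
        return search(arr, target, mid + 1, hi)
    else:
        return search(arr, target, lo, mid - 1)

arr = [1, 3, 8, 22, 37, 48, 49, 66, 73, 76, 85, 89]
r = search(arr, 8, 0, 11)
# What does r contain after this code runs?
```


search(arr, 8, 0, 11)
lo=0, hi=11, mid=5, arr[mid]=48
48 > 8, search left half
lo=0, hi=4, mid=2, arr[mid]=8
arr[2] == 8, found at index 2
= 2


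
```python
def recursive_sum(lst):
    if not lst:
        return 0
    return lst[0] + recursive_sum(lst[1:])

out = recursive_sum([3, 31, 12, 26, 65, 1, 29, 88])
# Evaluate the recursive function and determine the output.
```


recursive_sum([3, 31, 12, 26, 65, 1, 29, 88])
= 3 + recursive_sum([31, 12, 26, 65, 1, 29, 88])
= 3 + 31 + recursive_sum([12, 26, 65, 1, 29, 88])
= 3 + 31 + 12 + recursive_sum([26, 65, 1, 29, 88])
= 3 + 31 + 12 + 26 + recursive_sum([65, 1, 29, 88])
= 3 + 31 + 12 + 26 + 65 + recursive_sum([1, 29, 88])
= 3 + 31 + 12 + 26 + 65 + 1 + recursive_sum([29, 88])
= 3 + 31 + 12 + 26 + 65 + 1 + 29 + recursive_sum([88])
= 3 + 31 + 12 + 26 + 65 + 1 + 29 + 88 + recursive_sum([])
= 3 + 31 + 12 + 26 + 65 + 1 + 29 + 88 + 0
= 255


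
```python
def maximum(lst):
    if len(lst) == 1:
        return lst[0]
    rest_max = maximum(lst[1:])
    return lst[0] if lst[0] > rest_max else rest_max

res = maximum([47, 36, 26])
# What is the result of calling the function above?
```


maximum([47, 36, 26])
= compare 47 with maximum([36, 26])
= compare 36 with maximum([26])
Base: maximum([26]) = 26
compare 36 with 26: max = 36
compare 47 with 36: max = 47
= 47


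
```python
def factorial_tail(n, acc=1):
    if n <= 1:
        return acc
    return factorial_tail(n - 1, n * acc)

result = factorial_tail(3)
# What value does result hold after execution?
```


factorial_tail(3, 1)
= factorial_tail(2, 3 * 1) = factorial_tail(2, 3)
= factorial_tail(1, 2 * 3) = factorial_tail(1, 6)
n <= 1, return acc = 6


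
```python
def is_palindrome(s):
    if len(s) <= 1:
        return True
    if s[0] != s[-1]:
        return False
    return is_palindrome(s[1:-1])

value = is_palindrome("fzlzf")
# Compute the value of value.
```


is_palindrome("fzlzf")
"fzlzf": s[0]='f' == s[-1]='f' -> is_palindrome("zlz")
"zlz": s[0]='z' == s[-1]='z' -> is_palindrome("l")
"l": len <= 1 -> True
= True


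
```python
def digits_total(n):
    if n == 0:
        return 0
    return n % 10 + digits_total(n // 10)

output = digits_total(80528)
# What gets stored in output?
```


digits_total(80528)
= 8 + digits_total(8052)
= 8 + 2 + digits_total(805)
= 8 + 2 + 5 + digits_total(80)
= 8 + 2 + 5 + 0 + digits_total(8)
= 8 + 2 + 5 + 0 + 8 + digits_total(0)
= 8 + 2 + 5 + 0 + 8 + 0
= 23


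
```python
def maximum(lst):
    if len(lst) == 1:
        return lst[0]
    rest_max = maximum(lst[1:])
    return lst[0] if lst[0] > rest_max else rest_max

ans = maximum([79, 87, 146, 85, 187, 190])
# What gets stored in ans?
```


maximum([79, 87, 146, 85, 187, 190])
= compare 79 with maximum([87, 146, 85, 187, 190])
= compare 87 with maximum([146, 85, 187, 190])
= compare 146 with maximum([85, 187, 190])
= compare 85 with maximum([187, 190])
= compare 187 with maximum([190])
Base: maximum([190]) = 190
compare 187 with 190: max = 190
compare 85 with 190: max = 190
compare 146 with 190: max = 190
compare 87 with 190: max = 190
compare 79 with 190: max = 190
= 190
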